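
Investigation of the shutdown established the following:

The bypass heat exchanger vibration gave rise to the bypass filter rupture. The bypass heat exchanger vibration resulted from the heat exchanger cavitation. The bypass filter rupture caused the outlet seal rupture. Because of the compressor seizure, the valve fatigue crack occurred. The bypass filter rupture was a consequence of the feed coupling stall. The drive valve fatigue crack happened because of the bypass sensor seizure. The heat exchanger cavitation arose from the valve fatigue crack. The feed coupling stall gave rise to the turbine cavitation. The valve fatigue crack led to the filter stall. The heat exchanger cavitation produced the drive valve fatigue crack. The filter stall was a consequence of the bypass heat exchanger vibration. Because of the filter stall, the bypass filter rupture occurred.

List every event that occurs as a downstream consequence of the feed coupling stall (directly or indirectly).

the bypass filter rupture, the outlet seal rupture, the turbine cavitation

Direct effects: the turbine cavitation, the bypass filter rupture.
2 steps out: the outlet seal rupture.
Not reachable from it: the compressor seizure, the bypass sensor seizure, the valve fatigue crack, the heat exchanger cavitation, the bypass heat exchanger vibration, the drive valve fatigue crack, the filter stall.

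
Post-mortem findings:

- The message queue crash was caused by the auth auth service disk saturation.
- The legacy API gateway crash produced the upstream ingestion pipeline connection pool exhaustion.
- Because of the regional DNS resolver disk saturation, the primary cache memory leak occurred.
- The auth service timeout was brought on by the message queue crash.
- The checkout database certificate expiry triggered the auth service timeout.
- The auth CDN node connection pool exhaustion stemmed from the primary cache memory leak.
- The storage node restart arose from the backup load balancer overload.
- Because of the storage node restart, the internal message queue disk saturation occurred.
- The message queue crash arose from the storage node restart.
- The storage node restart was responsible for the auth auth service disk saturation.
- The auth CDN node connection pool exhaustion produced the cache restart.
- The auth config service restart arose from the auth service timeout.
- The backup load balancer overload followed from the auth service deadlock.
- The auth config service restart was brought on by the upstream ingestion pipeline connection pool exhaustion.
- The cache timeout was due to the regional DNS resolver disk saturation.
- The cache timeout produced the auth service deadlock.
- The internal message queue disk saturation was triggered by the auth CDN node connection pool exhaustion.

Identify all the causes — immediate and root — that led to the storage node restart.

the auth service deadlock, the backup load balancer overload, the cache timeout, the regional DNS resolver disk saturation

Immediate cause of the storage node restart: the backup load balancer overload.
Further upstream: the regional DNS resolver disk saturation, the cache timeout, the auth service deadlock.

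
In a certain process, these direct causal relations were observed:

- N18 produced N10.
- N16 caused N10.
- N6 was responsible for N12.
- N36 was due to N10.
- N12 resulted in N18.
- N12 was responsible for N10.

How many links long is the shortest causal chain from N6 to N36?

3

Shortest chain: N6 → N12 → N10 → N36.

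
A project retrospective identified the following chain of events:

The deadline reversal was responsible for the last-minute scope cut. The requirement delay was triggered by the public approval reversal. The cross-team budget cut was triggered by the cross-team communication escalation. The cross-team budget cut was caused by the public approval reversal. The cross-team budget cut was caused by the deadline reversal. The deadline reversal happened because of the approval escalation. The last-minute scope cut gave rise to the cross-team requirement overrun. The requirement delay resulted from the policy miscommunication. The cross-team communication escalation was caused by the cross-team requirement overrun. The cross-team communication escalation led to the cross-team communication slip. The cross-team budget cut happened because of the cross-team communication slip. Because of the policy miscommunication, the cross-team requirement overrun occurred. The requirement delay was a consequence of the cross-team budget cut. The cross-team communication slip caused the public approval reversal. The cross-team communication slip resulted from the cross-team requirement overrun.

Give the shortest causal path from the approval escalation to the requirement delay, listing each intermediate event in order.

the approval escalation → the deadline reversal → the cross-team budget cut → the requirement delay

the approval escalation → the deadline reversal
the deadline reversal → the cross-team budget cut
the cross-team budget cut → the requirement delay
Length: 3 steps.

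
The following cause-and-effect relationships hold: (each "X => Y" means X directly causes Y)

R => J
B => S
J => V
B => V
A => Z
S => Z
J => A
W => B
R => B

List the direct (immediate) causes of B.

R, W → B with nothing further upstream stated.

R, W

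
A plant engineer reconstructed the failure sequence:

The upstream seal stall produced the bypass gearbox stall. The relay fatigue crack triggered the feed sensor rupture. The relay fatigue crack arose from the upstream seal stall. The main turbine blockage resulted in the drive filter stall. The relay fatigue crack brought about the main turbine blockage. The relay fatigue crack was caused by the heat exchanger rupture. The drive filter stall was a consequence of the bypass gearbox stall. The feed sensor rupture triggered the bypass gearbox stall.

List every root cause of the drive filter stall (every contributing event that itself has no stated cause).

Tracing upstream from the drive filter stall: the drive filter stall ← the bypass gearbox stall ← the upstream seal stall.
A separate upstream branch: the drive filter stall ← the main turbine blockage ← the relay fatigue crack ← the heat exchanger rupture.
Each of those chain origins has no stated cause.

the heat exchanger rupture, the upstream seal stall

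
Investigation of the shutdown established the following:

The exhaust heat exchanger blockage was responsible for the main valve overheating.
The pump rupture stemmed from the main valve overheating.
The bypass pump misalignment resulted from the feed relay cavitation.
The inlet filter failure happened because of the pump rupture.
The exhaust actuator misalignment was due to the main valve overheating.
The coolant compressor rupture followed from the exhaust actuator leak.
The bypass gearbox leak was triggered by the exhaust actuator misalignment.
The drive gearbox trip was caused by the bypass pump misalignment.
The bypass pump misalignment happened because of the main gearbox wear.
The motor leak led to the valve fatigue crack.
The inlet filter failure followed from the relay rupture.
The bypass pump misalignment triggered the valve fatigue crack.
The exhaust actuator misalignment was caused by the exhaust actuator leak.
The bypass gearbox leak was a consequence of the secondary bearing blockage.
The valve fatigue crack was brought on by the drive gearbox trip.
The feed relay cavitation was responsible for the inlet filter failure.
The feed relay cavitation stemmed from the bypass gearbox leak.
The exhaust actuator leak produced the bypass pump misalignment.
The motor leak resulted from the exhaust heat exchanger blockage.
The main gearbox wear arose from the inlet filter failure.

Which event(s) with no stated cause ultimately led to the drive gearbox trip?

the exhaust actuator leak, the exhaust heat exchanger blockage, the relay rupture, the secondary bearing blockage

Tracing upstream from the drive gearbox trip: the drive gearbox trip ← the bypass pump misalignment ← the exhaust actuator leak.
A separate upstream branch: the drive gearbox trip ← the bypass pump misalignment ← the main gearbox wear ← the inlet filter failure ← the relay rupture.
A separate upstream branch: the drive gearbox trip ← the bypass pump misalignment ← the feed relay cavitation ← the bypass gearbox leak ← the exhaust actuator misalignment ← the main valve overheating ← the exhaust heat exchanger blockage.
A separate upstream branch: the drive gearbox trip ← the bypass pump misalignment ← the feed relay cavitation ← the bypass gearbox leak ← the secondary bearing blockage.
Each of those chain origins has no stated cause.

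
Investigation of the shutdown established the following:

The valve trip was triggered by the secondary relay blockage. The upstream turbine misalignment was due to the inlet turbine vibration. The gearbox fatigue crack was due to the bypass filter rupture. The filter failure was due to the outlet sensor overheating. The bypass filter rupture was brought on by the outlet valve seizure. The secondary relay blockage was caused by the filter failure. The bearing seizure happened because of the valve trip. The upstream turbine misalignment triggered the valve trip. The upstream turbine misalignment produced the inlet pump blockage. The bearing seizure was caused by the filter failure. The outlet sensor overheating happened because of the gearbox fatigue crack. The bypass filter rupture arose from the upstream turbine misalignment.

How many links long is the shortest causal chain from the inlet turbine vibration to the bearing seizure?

Shortest chain: the inlet turbine vibration → the upstream turbine misalignment → the valve trip → the bearing seizure.

3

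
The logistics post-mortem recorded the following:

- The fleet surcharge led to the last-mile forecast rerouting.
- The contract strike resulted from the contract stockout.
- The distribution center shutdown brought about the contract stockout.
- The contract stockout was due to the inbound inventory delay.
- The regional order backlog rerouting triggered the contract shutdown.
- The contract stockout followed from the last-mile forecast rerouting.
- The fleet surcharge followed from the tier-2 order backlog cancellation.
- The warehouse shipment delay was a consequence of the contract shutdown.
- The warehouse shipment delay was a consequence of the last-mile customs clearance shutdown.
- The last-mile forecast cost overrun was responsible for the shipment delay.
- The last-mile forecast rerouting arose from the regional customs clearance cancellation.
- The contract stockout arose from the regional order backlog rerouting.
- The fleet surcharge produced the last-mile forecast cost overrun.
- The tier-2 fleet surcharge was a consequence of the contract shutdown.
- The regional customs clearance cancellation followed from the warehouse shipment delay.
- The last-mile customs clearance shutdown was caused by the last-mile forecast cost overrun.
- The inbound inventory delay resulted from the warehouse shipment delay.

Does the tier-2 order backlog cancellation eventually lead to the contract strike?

Yes

There is a causal chain: the tier-2 order backlog cancellation → the fleet surcharge → the last-mile forecast rerouting → the contract stockout → the contract strike.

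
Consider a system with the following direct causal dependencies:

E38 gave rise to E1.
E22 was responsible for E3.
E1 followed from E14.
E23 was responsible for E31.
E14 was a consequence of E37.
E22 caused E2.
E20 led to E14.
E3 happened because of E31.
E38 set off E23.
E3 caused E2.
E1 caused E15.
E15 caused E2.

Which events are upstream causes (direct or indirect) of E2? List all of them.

E1, E14, E15, E20, E22, E23, E3, E31, E37, E38

Immediate causes of E2: E22, E15, E3.
Further upstream: E38, E23, E37, E31, E20, E14, E1.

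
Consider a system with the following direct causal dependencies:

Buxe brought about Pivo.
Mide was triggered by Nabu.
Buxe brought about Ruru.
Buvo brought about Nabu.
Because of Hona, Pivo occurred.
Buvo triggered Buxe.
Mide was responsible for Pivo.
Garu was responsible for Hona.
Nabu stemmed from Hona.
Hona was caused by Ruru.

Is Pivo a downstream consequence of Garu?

There is a causal chain: Garu → Hona → Pivo.

Yes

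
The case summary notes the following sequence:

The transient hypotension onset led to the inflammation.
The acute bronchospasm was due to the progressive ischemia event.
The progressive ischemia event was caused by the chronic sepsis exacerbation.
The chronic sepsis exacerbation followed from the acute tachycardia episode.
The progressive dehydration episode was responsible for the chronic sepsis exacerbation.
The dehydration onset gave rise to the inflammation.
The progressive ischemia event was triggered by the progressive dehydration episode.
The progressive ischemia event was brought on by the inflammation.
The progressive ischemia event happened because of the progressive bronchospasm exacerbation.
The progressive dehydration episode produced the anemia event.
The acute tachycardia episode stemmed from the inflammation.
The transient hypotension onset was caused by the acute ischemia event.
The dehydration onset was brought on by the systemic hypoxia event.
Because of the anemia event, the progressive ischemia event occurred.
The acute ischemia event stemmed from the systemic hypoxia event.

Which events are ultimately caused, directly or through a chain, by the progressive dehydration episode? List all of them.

Direct effects: the anemia event, the chronic sepsis exacerbation, the progressive ischemia event.
2 steps out: the acute bronchospasm.
Not reachable from it: the systemic hypoxia event, the acute ischemia event, the dehydration onset, the progressive bronchospasm exacerbation, the transient hypotension onset, the inflammation, the acute tachycardia episode.

the acute bronchospasm, the anemia event, the chronic sepsis exacerbation, the progressive ischemia event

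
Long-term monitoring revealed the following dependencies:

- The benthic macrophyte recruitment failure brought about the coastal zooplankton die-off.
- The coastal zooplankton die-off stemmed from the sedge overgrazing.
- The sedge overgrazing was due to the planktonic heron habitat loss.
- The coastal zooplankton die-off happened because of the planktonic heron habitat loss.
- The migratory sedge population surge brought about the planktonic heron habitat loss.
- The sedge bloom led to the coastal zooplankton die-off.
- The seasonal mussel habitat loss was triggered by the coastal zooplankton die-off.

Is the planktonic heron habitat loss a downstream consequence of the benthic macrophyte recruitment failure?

No

The benthic macrophyte recruitment failure leads to the coastal zooplankton die-off, the seasonal mussel habitat loss; the planktonic heron habitat loss is not among them.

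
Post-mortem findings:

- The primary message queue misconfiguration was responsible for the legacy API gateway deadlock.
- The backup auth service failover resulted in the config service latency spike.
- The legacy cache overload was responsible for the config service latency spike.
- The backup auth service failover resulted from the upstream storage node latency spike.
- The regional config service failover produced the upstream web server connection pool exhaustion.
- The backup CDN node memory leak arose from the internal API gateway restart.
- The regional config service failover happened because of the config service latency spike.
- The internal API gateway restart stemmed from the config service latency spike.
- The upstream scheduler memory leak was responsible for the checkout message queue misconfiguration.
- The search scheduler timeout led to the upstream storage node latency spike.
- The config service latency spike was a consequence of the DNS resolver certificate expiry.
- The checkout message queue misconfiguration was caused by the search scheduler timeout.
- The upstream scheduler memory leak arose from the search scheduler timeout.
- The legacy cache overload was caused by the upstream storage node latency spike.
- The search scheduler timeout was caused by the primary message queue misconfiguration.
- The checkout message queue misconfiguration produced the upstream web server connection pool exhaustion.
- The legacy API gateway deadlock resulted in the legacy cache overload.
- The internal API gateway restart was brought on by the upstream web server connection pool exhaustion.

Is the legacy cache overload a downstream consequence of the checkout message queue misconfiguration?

No

The checkout message queue misconfiguration leads to the upstream web server connection pool exhaustion, the internal API gateway restart, the backup CDN node memory leak; the legacy cache overload is not among them.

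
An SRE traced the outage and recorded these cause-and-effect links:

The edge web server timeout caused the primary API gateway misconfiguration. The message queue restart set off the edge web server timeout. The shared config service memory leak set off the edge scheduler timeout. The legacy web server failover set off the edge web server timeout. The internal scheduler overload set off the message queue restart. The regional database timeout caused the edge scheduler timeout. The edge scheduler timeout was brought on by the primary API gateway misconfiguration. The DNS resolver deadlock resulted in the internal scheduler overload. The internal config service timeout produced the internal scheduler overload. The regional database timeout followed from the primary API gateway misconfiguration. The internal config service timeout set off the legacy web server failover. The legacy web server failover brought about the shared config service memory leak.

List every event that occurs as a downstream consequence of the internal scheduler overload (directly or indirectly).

Direct effects: the message queue restart.
2 steps out: the edge web server timeout.
3 steps out: the primary API gateway misconfiguration.
4 steps out: the regional database timeout, the edge scheduler timeout.
Not reachable from it: the DNS resolver deadlock, the internal config service timeout, the legacy web server failover, the shared config service memory leak.

the edge scheduler timeout, the edge web server timeout, the message queue restart, the primary API gateway misconfiguration, the regional database timeout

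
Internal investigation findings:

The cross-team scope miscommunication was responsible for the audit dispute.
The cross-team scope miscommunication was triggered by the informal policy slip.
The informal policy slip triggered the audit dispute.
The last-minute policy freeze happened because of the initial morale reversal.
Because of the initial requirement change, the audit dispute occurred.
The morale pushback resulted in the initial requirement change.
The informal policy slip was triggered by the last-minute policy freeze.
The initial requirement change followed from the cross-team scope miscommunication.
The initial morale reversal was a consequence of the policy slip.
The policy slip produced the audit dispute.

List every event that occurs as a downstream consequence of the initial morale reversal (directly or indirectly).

Direct effects: the last-minute policy freeze.
2 steps out: the informal policy slip.
3 steps out: the cross-team scope miscommunication, the audit dispute.
4 steps out: the initial requirement change.
Not reachable from it: the policy slip, the morale pushback.

the audit dispute, the cross-team scope miscommunication, the informal policy slip, the initial requirement change, the last-minute policy freeze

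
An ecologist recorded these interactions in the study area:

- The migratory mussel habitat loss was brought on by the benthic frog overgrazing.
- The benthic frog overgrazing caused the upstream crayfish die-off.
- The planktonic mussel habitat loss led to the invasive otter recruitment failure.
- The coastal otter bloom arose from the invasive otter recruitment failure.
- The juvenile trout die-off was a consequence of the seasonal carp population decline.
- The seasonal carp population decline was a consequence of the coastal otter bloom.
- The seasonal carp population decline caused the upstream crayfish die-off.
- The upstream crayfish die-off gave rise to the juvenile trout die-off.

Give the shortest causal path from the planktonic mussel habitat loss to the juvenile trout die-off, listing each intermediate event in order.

the planktonic mussel habitat loss → the invasive otter recruitment failure
the invasive otter recruitment failure → the coastal otter bloom
the coastal otter bloom → the seasonal carp population decline
the seasonal carp population decline → the juvenile trout die-off
Length: 4 steps.

the planktonic mussel habitat loss → the invasive otter recruitment failure → the coastal otter bloom → the seasonal carp population decline → the juvenile trout die-off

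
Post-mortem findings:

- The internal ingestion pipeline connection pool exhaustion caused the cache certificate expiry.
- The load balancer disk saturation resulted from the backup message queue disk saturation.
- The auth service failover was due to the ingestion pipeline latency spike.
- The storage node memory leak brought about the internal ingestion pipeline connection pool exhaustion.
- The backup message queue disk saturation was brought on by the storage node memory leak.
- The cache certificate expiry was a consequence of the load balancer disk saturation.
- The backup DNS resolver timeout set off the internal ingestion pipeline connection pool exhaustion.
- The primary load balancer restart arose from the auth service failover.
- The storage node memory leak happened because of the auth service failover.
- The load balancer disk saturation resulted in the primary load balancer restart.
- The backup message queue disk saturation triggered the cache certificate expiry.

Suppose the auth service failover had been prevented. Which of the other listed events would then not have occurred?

Downstream of the auth service failover: the storage node memory leak, the backup message queue disk saturation, the internal ingestion pipeline connection pool exhaustion, the load balancer disk saturation, the cache certificate expiry, the primary load balancer restart.
Of those, still caused via another path: the internal ingestion pipeline connection pool exhaustion, the cache certificate expiry.
The remainder have no surviving cause.

the backup message queue disk saturation, the load balancer disk saturation, the primary load balancer restart, the storage node memory leak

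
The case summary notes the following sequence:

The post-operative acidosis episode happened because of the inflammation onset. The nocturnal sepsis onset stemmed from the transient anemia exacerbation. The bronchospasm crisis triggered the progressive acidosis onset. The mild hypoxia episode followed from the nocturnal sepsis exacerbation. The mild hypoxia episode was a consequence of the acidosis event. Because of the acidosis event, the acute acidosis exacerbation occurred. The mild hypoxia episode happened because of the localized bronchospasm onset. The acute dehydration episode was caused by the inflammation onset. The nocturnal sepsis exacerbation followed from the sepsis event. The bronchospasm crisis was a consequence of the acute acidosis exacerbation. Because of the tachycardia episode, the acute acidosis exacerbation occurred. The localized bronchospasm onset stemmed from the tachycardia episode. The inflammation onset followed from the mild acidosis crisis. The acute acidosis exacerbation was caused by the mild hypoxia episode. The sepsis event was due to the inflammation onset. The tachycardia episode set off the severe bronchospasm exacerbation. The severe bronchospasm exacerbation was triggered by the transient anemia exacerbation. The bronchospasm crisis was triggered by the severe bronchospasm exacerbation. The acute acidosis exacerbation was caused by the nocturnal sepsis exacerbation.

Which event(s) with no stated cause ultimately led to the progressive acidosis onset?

Tracing upstream from the progressive acidosis onset: the progressive acidosis onset ← the bronchospasm crisis ← the acute acidosis exacerbation ← the nocturnal sepsis exacerbation ← the sepsis event ← the inflammation onset ← the mild acidosis crisis.
A separate upstream branch: the progressive acidosis onset ← the bronchospasm crisis ← the severe bronchospasm exacerbation ← the transient anemia exacerbation.
A separate upstream branch: the progressive acidosis onset ← the bronchospasm crisis ← the severe bronchospasm exacerbation ← the tachycardia episode.
A separate upstream branch: the progressive acidosis onset ← the bronchospasm crisis ← the acute acidosis exacerbation ← the acidosis event.
Each of those chain origins has no stated cause.

the acidosis event, the mild acidosis crisis, the tachycardia episode, the transient anemia exacerbation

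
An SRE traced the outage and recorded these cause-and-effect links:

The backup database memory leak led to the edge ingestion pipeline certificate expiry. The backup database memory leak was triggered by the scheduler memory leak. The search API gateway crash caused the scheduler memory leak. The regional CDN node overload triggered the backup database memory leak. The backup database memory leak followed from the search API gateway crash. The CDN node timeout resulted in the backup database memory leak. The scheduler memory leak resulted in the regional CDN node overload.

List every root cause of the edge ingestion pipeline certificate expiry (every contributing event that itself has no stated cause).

the CDN node timeout, the search API gateway crash

Tracing upstream from the edge ingestion pipeline certificate expiry: the edge ingestion pipeline certificate expiry ← the backup database memory leak ← the search API gateway crash.
A separate upstream branch: the edge ingestion pipeline certificate expiry ← the backup database memory leak ← the CDN node timeout.
Each of those chain origins has no stated cause.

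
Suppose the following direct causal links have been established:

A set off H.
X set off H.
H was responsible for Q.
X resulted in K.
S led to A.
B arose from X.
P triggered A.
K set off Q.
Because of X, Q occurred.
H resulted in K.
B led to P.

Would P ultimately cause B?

P leads to A, H, K, Q; B is not among them.

No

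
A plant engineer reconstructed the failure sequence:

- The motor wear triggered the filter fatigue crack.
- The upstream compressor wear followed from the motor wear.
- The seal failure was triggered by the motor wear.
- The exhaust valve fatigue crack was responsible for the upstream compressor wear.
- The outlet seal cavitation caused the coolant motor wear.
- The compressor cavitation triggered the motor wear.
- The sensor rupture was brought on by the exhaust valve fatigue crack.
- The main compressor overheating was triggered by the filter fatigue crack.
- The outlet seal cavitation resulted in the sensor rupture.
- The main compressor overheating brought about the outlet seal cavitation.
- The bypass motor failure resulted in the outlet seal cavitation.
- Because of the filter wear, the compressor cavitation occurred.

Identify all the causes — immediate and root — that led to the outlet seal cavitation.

Immediate causes of the outlet seal cavitation: the bypass motor failure, the main compressor overheating.
Further upstream: the filter wear, the compressor cavitation, the motor wear, the filter fatigue crack.

the bypass motor failure, the compressor cavitation, the filter fatigue crack, the filter wear, the main compressor overheating, the motor wear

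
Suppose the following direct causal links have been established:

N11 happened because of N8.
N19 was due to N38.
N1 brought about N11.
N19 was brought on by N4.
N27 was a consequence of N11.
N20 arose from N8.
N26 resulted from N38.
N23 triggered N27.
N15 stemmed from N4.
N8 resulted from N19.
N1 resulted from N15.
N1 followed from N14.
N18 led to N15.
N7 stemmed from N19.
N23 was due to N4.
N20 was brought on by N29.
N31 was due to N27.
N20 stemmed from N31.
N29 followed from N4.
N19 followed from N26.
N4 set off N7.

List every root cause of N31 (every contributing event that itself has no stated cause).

N14, N18, N38, N4

Tracing upstream from N31: N31 ← N27 ← N11 ← N8 ← N19 ← N38.
A separate upstream branch: N31 ← N27 ← N23 ← N4.
A separate upstream branch: N31 ← N27 ← N11 ← N1 ← N15 ← N18.
A separate upstream branch: N31 ← N27 ← N11 ← N1 ← N14.
Each of those chain origins has no stated cause.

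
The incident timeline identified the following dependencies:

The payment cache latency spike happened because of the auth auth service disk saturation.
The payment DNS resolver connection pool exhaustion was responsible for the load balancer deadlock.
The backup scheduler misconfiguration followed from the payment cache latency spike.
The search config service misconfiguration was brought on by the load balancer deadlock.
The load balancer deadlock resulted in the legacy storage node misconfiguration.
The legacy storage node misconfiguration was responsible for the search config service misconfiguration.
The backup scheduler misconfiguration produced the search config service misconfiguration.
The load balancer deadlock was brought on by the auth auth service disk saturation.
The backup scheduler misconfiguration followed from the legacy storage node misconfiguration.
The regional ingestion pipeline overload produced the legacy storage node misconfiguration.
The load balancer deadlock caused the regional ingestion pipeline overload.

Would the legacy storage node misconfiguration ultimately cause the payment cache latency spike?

No

The legacy storage node misconfiguration leads to the backup scheduler misconfiguration, the search config service misconfiguration; the payment cache latency spike is not among them.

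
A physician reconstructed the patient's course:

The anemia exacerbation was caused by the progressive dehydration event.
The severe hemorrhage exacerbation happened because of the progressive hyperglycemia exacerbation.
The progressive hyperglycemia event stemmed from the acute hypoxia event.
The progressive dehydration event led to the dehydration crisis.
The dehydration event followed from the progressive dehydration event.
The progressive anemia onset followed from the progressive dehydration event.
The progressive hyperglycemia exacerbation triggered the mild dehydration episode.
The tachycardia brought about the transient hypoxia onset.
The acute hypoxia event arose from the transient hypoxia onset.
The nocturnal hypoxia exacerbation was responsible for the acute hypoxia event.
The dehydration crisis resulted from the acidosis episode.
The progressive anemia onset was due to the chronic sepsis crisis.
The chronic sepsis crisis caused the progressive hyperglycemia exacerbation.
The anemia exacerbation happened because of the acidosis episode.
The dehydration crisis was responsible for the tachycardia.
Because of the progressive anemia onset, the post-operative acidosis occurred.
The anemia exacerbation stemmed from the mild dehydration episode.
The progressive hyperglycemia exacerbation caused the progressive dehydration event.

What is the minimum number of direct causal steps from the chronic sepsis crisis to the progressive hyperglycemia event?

Shortest chain: the chronic sepsis crisis → the progressive hyperglycemia exacerbation → the progressive dehydration event → the dehydration crisis → the tachycardia → the transient hypoxia onset → the acute hypoxia event → the progressive hyperglycemia event.

7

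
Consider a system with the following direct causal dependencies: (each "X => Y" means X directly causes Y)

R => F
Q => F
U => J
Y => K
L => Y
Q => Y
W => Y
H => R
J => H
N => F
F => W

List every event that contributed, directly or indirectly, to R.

H, J, U

Immediate cause of R: H.
Further upstream: U, J.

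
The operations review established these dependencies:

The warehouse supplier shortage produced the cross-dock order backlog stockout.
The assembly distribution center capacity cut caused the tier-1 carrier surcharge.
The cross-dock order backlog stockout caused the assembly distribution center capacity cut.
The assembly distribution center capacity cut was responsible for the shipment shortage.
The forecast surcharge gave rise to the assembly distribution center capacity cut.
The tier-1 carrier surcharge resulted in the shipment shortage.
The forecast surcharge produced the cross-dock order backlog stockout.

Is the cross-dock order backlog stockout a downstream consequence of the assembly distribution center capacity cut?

No

The assembly distribution center capacity cut leads to the tier-1 carrier surcharge, the shipment shortage; the cross-dock order backlog stockout is not among them.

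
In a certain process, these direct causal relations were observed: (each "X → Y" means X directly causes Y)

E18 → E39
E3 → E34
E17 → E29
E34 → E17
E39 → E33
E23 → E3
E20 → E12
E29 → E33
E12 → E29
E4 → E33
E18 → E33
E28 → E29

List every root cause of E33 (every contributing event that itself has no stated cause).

Tracing upstream from E33: E33 ← E29 ← E17 ← E34 ← E3 ← E23.
A separate upstream branch: E33 ← E29 ← E28.
A separate upstream branch: E33 ← E29 ← E12 ← E20.
A separate upstream branch: E33 ← E18.
A separate upstream branch: E33 ← E4.
Each of those chain origins has no stated cause.

E18, E20, E23, E28, E4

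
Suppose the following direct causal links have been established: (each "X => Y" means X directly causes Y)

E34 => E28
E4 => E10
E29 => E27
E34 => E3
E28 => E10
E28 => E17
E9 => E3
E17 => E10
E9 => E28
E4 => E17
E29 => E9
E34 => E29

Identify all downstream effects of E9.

Direct effects: E28, E3.
2 steps out: E17, E10.
Not reachable from it: E34, E29, E4, E27.

E10, E17, E28, E3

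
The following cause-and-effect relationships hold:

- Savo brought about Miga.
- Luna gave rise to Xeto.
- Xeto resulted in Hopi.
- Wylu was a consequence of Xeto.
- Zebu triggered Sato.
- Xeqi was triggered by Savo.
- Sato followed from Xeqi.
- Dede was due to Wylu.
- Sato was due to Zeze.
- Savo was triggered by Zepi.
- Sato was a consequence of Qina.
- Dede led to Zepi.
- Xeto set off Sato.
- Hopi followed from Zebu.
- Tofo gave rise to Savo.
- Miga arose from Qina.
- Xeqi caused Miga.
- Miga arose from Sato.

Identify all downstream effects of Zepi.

Miga, Sato, Savo, Xeqi

Direct effects: Savo.
2 steps out: Xeqi, Miga.
3 steps out: Sato.
Not reachable from it: Tofo, Luna, Xeto, Wylu, Zebu, Dede, Zeze, Hopi, Qina.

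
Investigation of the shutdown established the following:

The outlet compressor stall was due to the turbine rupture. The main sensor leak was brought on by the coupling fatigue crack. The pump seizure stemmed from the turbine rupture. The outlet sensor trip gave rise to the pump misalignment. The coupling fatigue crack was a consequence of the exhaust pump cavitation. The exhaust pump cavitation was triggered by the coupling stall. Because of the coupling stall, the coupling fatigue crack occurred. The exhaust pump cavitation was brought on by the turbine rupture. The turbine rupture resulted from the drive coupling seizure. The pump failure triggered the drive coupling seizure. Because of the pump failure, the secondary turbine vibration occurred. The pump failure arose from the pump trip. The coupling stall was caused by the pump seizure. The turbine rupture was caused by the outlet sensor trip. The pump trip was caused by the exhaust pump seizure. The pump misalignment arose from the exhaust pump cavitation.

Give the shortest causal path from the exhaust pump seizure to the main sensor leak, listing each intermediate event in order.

the exhaust pump seizure → the pump trip
the pump trip → the pump failure
the pump failure → the drive coupling seizure
the drive coupling seizure → the turbine rupture
the turbine rupture → the exhaust pump cavitation
the exhaust pump cavitation → the coupling fatigue crack
the coupling fatigue crack → the main sensor leak
Length: 7 steps.

the exhaust pump seizure → the pump trip → the pump failure → the drive coupling seizure → the turbine rupture → the exhaust pump cavitation → the coupling fatigue crack → the main sensor leak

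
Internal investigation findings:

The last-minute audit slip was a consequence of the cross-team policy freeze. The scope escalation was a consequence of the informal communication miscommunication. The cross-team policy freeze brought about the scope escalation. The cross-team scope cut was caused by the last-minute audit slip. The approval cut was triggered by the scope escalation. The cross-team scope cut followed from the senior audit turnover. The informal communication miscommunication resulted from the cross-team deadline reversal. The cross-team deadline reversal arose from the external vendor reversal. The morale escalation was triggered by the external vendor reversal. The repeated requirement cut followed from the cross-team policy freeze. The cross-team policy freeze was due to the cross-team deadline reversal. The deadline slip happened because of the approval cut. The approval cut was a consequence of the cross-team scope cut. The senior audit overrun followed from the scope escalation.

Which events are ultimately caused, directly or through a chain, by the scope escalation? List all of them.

Direct effects: the senior audit overrun, the approval cut.
2 steps out: the deadline slip.
Not reachable from it: the external vendor reversal, the cross-team deadline reversal, the cross-team policy freeze, the informal communication miscommunication, the senior audit turnover, the morale escalation, the last-minute audit slip, the cross-team scope cut, the repeated requirement cut.

the approval cut, the deadline slip, the senior audit overrun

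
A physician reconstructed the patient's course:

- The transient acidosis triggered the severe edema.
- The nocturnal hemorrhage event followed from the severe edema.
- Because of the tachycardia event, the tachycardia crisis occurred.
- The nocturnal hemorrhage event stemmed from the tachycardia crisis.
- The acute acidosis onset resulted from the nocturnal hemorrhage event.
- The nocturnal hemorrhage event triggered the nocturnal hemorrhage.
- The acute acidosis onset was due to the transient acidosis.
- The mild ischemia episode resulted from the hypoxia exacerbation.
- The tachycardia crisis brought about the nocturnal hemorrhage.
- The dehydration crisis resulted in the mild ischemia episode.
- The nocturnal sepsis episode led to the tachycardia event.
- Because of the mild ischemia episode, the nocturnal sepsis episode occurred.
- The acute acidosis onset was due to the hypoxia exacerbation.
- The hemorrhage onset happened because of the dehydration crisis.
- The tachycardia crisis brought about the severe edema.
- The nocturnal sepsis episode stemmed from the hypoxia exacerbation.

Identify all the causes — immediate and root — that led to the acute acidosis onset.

Immediate causes of the acute acidosis onset: the hypoxia exacerbation, the transient acidosis, the nocturnal hemorrhage event.
Further upstream: the dehydration crisis, the mild ischemia episode, the nocturnal sepsis episode, the tachycardia event, the tachycardia crisis, the severe edema.

the dehydration crisis, the hypoxia exacerbation, the mild ischemia episode, the nocturnal hemorrhage event, the nocturnal sepsis episode, the severe edema, the tachycardia crisis, the tachycardia event, the transient acidosis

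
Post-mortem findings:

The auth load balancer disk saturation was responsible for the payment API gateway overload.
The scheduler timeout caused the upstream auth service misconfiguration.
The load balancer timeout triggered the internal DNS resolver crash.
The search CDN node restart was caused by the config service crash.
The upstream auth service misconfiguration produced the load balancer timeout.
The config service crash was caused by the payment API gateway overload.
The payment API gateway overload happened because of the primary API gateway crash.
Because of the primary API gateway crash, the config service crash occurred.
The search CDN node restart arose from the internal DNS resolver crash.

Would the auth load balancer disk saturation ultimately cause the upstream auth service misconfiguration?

No

The auth load balancer disk saturation leads to the payment API gateway overload, the config service crash, the search CDN node restart; the upstream auth service misconfiguration is not among them.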